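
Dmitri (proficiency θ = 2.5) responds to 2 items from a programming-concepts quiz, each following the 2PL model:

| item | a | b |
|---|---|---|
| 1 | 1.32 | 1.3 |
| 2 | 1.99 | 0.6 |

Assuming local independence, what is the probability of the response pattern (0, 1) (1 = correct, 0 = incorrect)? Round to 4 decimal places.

0.1664

P(θ) = 1 / (1 + exp(−a(θ − b)))
P_1 = 1/(1+e^{-1.5840}) = 0.8298
P_2 = 1/(1+e^{-3.7810}) = 0.9777
L = (1−P_1) × P_2 = 0.1702 × 0.9777 = 0.16644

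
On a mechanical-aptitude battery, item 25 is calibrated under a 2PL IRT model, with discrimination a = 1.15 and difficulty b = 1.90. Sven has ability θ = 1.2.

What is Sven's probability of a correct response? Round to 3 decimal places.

0.309

P(θ) = 1 / (1 + exp(−a(θ − b)))
Exponent: 1.15 × (1.2 − 1.90) = -0.8050
1/(1 + e^{0.8050}) = 0.3090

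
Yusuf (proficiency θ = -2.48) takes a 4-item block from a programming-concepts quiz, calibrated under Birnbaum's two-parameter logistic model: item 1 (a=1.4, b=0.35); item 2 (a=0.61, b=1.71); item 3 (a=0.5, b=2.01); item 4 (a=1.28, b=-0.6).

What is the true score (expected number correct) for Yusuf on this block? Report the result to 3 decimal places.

0.269

P(θ) = 1 / (1 + exp(−a(θ − b)))
P_1 = 1/(1+e^{3.9620}) = 0.0187
P_2 = 1/(1+e^{2.5559}) = 0.0720
P_3 = 1/(1+e^{2.2450}) = 0.0958
P_4 = 1/(1+e^{2.4064}) = 0.0827
E[score] = 0.0187 + 0.0720 + 0.0958 + 0.0827 = 0.2692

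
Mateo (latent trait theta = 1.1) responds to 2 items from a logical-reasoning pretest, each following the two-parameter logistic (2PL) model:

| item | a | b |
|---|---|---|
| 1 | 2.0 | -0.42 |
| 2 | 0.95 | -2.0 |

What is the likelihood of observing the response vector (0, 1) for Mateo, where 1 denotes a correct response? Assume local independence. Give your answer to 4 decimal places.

P(theta) = 1 / (1 + exp(−a(theta − b)))
P_1 = 1/(1+e^{-3.0400}) = 0.9543
P_2 = 1/(1+e^{-2.9450}) = 0.9500
L = (1−P_1) × P_2 = 0.0457 × 0.9500 = 0.04337

0.0434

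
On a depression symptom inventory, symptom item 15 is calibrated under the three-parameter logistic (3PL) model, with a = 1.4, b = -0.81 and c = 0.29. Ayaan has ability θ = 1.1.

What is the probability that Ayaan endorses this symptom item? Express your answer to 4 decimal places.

P(θ) = c + (1 − c) · 1 / (1 + exp(−a(θ − b)))
Exponent: 1.4 × (1.1 − (-0.81)) = 2.6740
1/(1 + e^{-2.6740}) = 0.9355
P = 0.29 + 0.71 × 0.9355 = 0.9542

0.9542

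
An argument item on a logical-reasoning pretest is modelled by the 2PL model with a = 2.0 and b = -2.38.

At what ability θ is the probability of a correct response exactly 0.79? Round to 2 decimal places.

P(θ) = 1 / (1 + exp(−a(θ − b)))
logit = ln(0.7900/0.2100) = 1.3249
θ = b + logit/(a) = -2.38 + 1.3249/2.0000 = -1.7175

-1.72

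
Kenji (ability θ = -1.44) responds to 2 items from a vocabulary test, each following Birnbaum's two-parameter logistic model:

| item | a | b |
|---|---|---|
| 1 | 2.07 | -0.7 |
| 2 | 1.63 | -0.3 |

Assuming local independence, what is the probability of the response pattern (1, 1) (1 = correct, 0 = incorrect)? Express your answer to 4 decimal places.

P(θ) = 1 / (1 + exp(−a(θ − b)))
P_1 = 1/(1+e^{1.5318}) = 0.1777
P_2 = 1/(1+e^{1.8582}) = 0.1349
L = P_1 × P_2 = 0.1777 × 0.1349 = 0.02398

0.0240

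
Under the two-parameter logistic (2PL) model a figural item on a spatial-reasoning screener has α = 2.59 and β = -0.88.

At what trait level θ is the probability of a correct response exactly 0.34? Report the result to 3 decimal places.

P(θ) = 1 / (1 + exp(−α(θ − β)))
logit = ln(0.3400/0.6600) = -0.6633
θ = β + logit/(α) = -0.88 + (-0.6633)/2.5900 = -1.1361

-1.136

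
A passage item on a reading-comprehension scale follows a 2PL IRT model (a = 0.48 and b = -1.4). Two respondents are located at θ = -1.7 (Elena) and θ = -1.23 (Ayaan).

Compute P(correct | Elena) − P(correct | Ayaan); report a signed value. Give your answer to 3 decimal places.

P(θ) = 1 / (1 + exp(−a(θ − b)))
P(Elena) = 0.4641  [exponent -0.1440]
P(Ayaan) = 0.5204  [exponent 0.0816]
Difference = 0.4641 − 0.5204 = -0.0563

-0.056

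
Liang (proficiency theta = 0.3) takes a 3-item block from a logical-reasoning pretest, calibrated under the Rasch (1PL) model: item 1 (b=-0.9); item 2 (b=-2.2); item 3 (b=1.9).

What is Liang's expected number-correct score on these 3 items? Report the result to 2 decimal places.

P(theta) = 1 / (1 + exp(−(theta − b)))
P_1 = 1/(1+e^{-1.2000}) = 0.7685
P_2 = 1/(1+e^{-2.5000}) = 0.9241
P_3 = 1/(1+e^{1.6000}) = 0.1680
E[score] = 0.7685 + 0.9241 + 0.1680 = 1.8606

1.86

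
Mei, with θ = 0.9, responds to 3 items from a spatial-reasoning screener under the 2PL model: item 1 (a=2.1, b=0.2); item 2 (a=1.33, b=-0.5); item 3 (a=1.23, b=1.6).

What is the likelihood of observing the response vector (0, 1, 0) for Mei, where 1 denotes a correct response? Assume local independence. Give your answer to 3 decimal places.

0.114

P(θ) = 1 / (1 + exp(−a(θ − b)))
P_1 = 1/(1+e^{-1.4700}) = 0.8131
P_2 = 1/(1+e^{-1.8620}) = 0.8655
P_3 = 1/(1+e^{0.8610}) = 0.2971
L = (1−P_1) × P_2 × (1−P_3) = 0.1869 × 0.8655 × 0.7029 = 0.11373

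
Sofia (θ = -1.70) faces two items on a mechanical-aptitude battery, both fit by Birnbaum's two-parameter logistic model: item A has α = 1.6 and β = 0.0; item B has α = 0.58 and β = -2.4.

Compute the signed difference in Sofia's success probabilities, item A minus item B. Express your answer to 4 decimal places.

P(θ) = 1 / (1 + exp(−α(θ − β)))
P_A = 0.0618
P_B = 0.6001
P_A − P_B = -0.5383

-0.5383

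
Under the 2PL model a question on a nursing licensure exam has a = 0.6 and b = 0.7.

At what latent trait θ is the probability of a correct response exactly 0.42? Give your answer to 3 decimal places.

0.162

P(θ) = 1 / (1 + exp(−a(θ − b)))
logit = ln(0.4200/0.5800) = -0.3228
θ = b + logit/(a) = 0.7 + (-0.3228)/0.6000 = 0.1620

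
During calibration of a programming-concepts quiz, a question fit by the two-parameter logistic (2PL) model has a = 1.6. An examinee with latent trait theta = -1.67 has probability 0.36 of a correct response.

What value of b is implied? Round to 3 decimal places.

-1.310

P(theta) = 1 / (1 + exp(−a(theta − b)))
logit(0.36) = ln(0.36/0.64) = -0.5754
b = theta − logit/(a) = -1.67 − (-0.5754)/1.6000 = -1.3104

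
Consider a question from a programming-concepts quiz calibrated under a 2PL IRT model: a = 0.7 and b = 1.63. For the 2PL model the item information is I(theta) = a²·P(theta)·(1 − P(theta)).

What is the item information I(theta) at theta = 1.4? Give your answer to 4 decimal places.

0.1217

P = 1/(1+e^{0.1610}) = 0.4598
P(1−P) = 0.4598 × 0.5402 = 0.2484
I = a² × P(1−P) = 0.7² × 0.2484 = 0.12171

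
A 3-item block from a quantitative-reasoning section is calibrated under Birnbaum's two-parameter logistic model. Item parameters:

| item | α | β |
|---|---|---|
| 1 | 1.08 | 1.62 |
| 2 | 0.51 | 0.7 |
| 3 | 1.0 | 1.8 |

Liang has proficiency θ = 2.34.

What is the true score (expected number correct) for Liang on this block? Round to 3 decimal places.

2.015

P(θ) = 1 / (1 + exp(−α(θ − β)))
P_1 = 1/(1+e^{-0.7776}) = 0.6852
P_2 = 1/(1+e^{-0.8364}) = 0.6977
P_3 = 1/(1+e^{-0.5400}) = 0.6318
E[score] = 0.6852 + 0.6977 + 0.6318 = 2.0147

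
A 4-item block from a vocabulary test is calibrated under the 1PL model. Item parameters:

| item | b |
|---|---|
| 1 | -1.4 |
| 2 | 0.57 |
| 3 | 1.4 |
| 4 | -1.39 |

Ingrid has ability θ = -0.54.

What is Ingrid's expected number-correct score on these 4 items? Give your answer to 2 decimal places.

1.78

P(θ) = 1 / (1 + exp(−(θ − b)))
P_1 = 1/(1+e^{-0.8600}) = 0.7027
P_2 = 1/(1+e^{1.1100}) = 0.2479
P_3 = 1/(1+e^{1.9400}) = 0.1256
P_4 = 1/(1+e^{-0.8500}) = 0.7006
E[score] = 0.7027 + 0.2479 + 0.1256 + 0.7006 = 1.7767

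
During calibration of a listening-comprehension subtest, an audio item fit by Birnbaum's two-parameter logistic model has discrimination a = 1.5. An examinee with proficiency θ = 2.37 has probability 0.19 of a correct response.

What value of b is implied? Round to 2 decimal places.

3.34

P(θ) = 1 / (1 + exp(−a(θ − b)))
logit(0.19) = ln(0.19/0.81) = -1.4500
b = θ − logit/(a) = 2.37 − (-1.4500)/1.5000 = 3.3367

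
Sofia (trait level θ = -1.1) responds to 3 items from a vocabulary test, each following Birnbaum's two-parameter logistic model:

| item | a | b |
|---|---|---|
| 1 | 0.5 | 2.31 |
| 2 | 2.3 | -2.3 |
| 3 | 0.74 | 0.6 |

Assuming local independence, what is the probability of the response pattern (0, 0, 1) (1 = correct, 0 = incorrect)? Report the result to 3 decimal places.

P(θ) = 1 / (1 + exp(−a(θ − b)))
P_1 = 1/(1+e^{1.7050}) = 0.1538
P_2 = 1/(1+e^{-2.7600}) = 0.9405
P_3 = 1/(1+e^{1.2580}) = 0.2213
L = (1−P_1) × (1−P_2) × P_3 = 0.8462 × 0.0595 × 0.2213 = 0.01115

0.011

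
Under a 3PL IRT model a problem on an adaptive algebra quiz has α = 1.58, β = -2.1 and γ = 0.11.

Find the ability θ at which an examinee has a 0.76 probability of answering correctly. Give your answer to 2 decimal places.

P(θ) = γ + (1 − γ) · 1 / (1 + exp(−α(θ − β)))
Remove guessing floor: (0.76 − 0.11)/(1 − 0.11) = 0.7303
logit = ln(0.7303/0.2697) = 0.9963
θ = β + logit/(α) = -2.1 + 0.9963/1.5800 = -1.4694

-1.47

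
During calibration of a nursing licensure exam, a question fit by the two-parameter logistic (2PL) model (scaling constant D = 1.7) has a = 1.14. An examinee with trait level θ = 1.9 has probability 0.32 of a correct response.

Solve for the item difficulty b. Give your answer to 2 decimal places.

P(θ) = 1 / (1 + exp(−D·a(θ − b)))
logit(0.32) = ln(0.32/0.68) = -0.7538
b = θ − logit/(1.7·a) = 1.9 − (-0.7538)/1.9380 = 2.2889

2.29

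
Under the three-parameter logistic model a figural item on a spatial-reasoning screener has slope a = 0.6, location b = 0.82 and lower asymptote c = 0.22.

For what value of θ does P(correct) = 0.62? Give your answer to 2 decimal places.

0.91

P(θ) = c + (1 − c) · 1 / (1 + exp(−a(θ − b)))
Remove guessing floor: (0.62 − 0.22)/(1 − 0.22) = 0.5128
logit = ln(0.5128/0.4872) = 0.0513
θ = b + logit/(a) = 0.82 + 0.0513/0.6000 = 0.9055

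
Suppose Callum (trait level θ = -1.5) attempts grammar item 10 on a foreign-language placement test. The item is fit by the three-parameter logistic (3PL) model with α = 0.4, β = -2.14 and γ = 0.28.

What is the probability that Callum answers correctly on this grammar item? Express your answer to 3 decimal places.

P(θ) = γ + (1 − γ) · 1 / (1 + exp(−α(θ − β)))
Exponent: 0.4 × (-1.5 − (-2.14)) = 0.2560
1/(1 + e^{-0.2560}) = 0.5637
P = 0.28 + 0.72 × 0.5637 = 0.6858

0.686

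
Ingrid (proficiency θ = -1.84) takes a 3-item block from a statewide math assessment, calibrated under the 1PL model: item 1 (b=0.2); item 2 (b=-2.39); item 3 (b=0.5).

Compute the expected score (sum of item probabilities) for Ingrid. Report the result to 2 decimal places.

0.84

P(θ) = 1 / (1 + exp(−(θ − b)))
P_1 = 1/(1+e^{2.0400}) = 0.1151
P_2 = 1/(1+e^{-0.5500}) = 0.6341
P_3 = 1/(1+e^{2.3400}) = 0.0879
E[score] = 0.1151 + 0.6341 + 0.0879 = 0.8371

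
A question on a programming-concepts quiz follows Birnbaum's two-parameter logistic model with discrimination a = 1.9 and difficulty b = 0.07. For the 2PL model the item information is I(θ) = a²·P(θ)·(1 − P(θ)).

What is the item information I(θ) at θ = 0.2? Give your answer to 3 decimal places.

0.889

P = 1/(1+e^{-0.2470}) = 0.5614
P(1−P) = 0.5614 × 0.4386 = 0.2462
I = a² × P(1−P) = 1.9² × 0.2462 = 0.88887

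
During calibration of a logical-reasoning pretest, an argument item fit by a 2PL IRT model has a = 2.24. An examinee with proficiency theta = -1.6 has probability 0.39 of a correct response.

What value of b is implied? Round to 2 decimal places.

P(theta) = 1 / (1 + exp(−a(theta − b)))
logit(0.39) = ln(0.39/0.61) = -0.4473
b = theta − logit/(a) = -1.6 − (-0.4473)/2.2400 = -1.4003

-1.40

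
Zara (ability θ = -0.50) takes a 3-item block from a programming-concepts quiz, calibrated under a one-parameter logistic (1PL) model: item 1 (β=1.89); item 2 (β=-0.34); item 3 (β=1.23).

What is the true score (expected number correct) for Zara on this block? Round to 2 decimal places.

0.69

P(θ) = 1 / (1 + exp(−(θ − β)))
P_1 = 1/(1+e^{2.3900}) = 0.0839
P_2 = 1/(1+e^{0.1600}) = 0.4601
P_3 = 1/(1+e^{1.7300}) = 0.1506
E[score] = 0.0839 + 0.4601 + 0.1506 = 0.6946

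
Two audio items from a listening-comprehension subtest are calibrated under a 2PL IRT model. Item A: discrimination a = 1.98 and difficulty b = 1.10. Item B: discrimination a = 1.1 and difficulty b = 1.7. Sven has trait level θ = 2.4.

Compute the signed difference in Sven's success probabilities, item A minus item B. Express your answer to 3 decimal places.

0.246

P(θ) = 1 / (1 + exp(−a(θ − b)))
P_A = 0.9292
P_B = 0.6835
P_A − P_B = 0.2456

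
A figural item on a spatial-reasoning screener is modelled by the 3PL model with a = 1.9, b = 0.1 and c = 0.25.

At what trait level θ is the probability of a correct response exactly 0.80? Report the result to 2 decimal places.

0.63

P(θ) = c + (1 − c) · 1 / (1 + exp(−a(θ − b)))
Remove guessing floor: (0.80 − 0.25)/(1 − 0.25) = 0.7333
logit = ln(0.7333/0.2667) = 1.0116
θ = b + logit/(a) = 0.1 + 1.0116/1.9000 = 0.6324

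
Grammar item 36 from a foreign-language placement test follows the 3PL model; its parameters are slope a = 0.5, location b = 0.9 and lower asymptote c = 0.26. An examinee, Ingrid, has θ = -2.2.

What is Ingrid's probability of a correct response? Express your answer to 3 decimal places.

0.390

P(θ) = c + (1 − c) · 1 / (1 + exp(−a(θ − b)))
Exponent: 0.5 × (-2.2 − 0.9) = -1.5500
1/(1 + e^{1.5500}) = 0.1751
P = 0.26 + 0.74 × 0.1751 = 0.3896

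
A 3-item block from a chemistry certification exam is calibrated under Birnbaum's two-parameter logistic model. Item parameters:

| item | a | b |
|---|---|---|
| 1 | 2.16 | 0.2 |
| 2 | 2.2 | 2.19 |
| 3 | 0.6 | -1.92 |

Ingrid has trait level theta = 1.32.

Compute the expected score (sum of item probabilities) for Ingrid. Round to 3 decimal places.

1.922

P(theta) = 1 / (1 + exp(−a(theta − b)))
P_1 = 1/(1+e^{-2.4192}) = 0.9183
P_2 = 1/(1+e^{1.9140}) = 0.1285
P_3 = 1/(1+e^{-1.9440}) = 0.8748
E[score] = 0.9183 + 0.1285 + 0.8748 = 1.9216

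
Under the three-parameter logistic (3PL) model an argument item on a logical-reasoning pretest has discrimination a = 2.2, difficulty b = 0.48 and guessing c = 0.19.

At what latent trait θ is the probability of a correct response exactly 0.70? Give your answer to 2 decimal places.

0.72

P(θ) = c + (1 − c) · 1 / (1 + exp(−a(θ − b)))
Remove guessing floor: (0.70 − 0.19)/(1 − 0.19) = 0.6296
logit = ln(0.6296/0.3704) = 0.5306
θ = b + logit/(a) = 0.48 + 0.5306/2.2000 = 0.7212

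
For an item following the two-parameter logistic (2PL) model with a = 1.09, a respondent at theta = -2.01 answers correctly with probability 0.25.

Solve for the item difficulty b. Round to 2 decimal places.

P(theta) = 1 / (1 + exp(−a(theta − b)))
logit(0.25) = ln(0.25/0.75) = -1.0986
b = theta − logit/(a) = -2.01 − (-1.0986)/1.0900 = -1.0021

-1.00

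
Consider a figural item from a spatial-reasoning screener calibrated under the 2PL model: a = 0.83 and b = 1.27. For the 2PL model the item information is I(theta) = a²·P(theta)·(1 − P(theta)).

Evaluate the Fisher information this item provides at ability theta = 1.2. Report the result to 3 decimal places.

0.172

P = 1/(1+e^{0.0581}) = 0.4855
P(1−P) = 0.4855 × 0.5145 = 0.2498
I = a² × P(1−P) = 0.83² × 0.2498 = 0.17208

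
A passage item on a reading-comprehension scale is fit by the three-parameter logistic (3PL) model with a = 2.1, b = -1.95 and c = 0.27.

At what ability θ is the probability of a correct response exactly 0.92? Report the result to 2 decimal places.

-0.95

P(θ) = c + (1 − c) · 1 / (1 + exp(−a(θ − b)))
Remove guessing floor: (0.92 − 0.27)/(1 − 0.27) = 0.8904
logit = ln(0.8904/0.1096) = 2.0949
θ = b + logit/(a) = -1.95 + 2.0949/2.1000 = -0.9524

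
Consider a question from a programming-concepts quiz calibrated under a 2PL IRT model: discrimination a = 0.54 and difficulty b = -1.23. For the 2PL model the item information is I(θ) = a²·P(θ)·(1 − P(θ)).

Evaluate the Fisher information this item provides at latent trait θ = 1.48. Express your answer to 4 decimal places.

0.0445

P = 1/(1+e^{-1.4634}) = 0.8121
P(1−P) = 0.8121 × 0.1879 = 0.1526
I = a² × P(1−P) = 0.54² × 0.1526 = 0.04451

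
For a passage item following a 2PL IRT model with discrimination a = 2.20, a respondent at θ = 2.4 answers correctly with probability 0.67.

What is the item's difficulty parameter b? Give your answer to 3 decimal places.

2.078

P(θ) = 1 / (1 + exp(−a(θ − b)))
logit(0.67) = ln(0.67/0.33) = 0.7082
b = θ − logit/(a) = 2.4 − 0.7082/2.2000 = 2.0781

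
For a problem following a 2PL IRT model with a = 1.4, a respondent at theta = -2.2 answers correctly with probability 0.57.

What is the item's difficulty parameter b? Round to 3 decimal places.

P(theta) = 1 / (1 + exp(−a(theta − b)))
logit(0.57) = ln(0.57/0.43) = 0.2819
b = theta − logit/(a) = -2.2 − 0.2819/1.4000 = -2.4013

-2.401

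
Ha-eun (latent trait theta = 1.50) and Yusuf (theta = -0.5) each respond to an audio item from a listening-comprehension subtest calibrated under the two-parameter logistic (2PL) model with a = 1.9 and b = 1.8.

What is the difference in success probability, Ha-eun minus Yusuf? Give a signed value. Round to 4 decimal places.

0.3487

P(theta) = 1 / (1 + exp(−a(theta − b)))
P(Ha-eun) = 0.3612  [exponent -0.5700]
P(Yusuf) = 0.0125  [exponent -4.3700]
Difference = 0.3612 − 0.0125 = 0.3487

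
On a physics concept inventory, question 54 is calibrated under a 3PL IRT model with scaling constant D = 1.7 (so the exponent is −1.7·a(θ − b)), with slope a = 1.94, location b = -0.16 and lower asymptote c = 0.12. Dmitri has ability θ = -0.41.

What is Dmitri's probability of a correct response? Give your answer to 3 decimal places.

0.388

P(θ) = c + (1 − c) · 1 / (1 + exp(−D·a(θ − b)))
Exponent: 1.7 × 1.94 × (-0.41 − (-0.16)) = -0.8245
1/(1 + e^{0.8245}) = 0.3048
P = 0.12 + 0.88 × 0.3048 = 0.3882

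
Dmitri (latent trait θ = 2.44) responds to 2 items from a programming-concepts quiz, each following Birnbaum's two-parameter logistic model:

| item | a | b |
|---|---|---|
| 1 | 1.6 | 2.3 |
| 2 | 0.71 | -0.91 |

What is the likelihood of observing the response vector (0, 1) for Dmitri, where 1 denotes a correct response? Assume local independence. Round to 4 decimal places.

0.4066

P(θ) = 1 / (1 + exp(−a(θ − b)))
P_1 = 1/(1+e^{-0.2240}) = 0.5558
P_2 = 1/(1+e^{-2.3785}) = 0.9152
L = (1−P_1) × P_2 = 0.4442 × 0.9152 = 0.40655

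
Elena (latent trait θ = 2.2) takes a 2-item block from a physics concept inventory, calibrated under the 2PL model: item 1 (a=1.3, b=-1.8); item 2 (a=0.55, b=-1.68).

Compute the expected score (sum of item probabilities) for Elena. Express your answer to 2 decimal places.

P(θ) = 1 / (1 + exp(−a(θ − b)))
P_1 = 1/(1+e^{-5.2000}) = 0.9945
P_2 = 1/(1+e^{-2.1340}) = 0.8942
E[score] = 0.9945 + 0.8942 = 1.8887

1.89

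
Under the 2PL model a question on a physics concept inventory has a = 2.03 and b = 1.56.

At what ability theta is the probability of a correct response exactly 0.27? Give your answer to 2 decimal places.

P(theta) = 1 / (1 + exp(−a(theta − b)))
logit = ln(0.2700/0.7300) = -0.9946
theta = b + logit/(a) = 1.56 + (-0.9946)/2.0300 = 1.0700

1.07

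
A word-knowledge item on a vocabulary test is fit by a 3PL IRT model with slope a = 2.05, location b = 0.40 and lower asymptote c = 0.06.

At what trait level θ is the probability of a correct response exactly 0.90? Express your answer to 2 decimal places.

P(θ) = c + (1 − c) · 1 / (1 + exp(−a(θ − b)))
Remove guessing floor: (0.90 − 0.06)/(1 − 0.06) = 0.8936
logit = ln(0.8936/0.1064) = 2.1282
θ = b + logit/(a) = 0.40 + 2.1282/2.0500 = 1.4382

1.44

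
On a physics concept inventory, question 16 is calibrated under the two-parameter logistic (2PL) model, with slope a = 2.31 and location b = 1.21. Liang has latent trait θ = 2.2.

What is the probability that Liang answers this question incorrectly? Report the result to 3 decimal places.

P(θ) = 1 / (1 + exp(−a(θ − b)))
Exponent: 2.31 × (2.2 − 1.21) = 2.2869
1/(1 + e^{-2.2869}) = 0.9078
P(incorrect) = 1 − 0.9078 = 0.0922

0.092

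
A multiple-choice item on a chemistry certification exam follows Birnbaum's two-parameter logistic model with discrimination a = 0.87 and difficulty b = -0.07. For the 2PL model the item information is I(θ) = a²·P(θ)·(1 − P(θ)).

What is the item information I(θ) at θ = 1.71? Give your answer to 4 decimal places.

0.1094

P = 1/(1+e^{-1.5486}) = 0.8247
P(1−P) = 0.8247 × 0.1753 = 0.1446
I = a² × P(1−P) = 0.87² × 0.1446 = 0.10942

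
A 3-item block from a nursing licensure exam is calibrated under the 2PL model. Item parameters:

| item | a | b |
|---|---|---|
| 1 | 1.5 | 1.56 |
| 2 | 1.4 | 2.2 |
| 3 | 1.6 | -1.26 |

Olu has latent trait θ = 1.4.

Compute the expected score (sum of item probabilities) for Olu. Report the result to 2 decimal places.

1.67

P(θ) = 1 / (1 + exp(−a(θ − b)))
P_1 = 1/(1+e^{0.2400}) = 0.4403
P_2 = 1/(1+e^{1.1200}) = 0.2460
P_3 = 1/(1+e^{-4.2560}) = 0.9860
E[score] = 0.4403 + 0.2460 + 0.9860 = 1.6723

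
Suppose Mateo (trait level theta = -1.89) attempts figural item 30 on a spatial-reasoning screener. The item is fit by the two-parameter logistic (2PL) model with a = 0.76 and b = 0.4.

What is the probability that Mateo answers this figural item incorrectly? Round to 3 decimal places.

P(theta) = 1 / (1 + exp(−a(theta − b)))
Exponent: 0.76 × (-1.89 − 0.4) = -1.7404
1/(1 + e^{1.7404}) = 0.1493
P(incorrect) = 1 − 0.1493 = 0.8507

0.851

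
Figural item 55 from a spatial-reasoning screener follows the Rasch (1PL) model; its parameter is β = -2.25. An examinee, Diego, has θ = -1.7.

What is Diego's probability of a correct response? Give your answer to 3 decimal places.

P(θ) = 1 / (1 + exp(−(θ − β)))
Exponent: (-1.7 − (-2.25)) = 0.5500
1/(1 + e^{-0.5500}) = 0.6341
P = 0.6341

0.634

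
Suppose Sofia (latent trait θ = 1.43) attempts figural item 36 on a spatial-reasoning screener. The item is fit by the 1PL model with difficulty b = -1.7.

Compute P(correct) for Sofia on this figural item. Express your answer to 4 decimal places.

P(θ) = 1 / (1 + exp(−(θ − b)))
Exponent: (1.43 − (-1.7)) = 3.1300
1/(1 + e^{-3.1300}) = 0.9581
P = 0.9581

0.9581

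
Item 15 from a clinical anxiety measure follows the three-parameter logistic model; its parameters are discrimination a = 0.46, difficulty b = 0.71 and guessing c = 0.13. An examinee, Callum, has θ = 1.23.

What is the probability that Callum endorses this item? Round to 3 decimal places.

P(θ) = c + (1 − c) · 1 / (1 + exp(−a(θ − b)))
Exponent: 0.46 × (1.23 − 0.71) = 0.2392
1/(1 + e^{-0.2392}) = 0.5595
P = 0.13 + 0.87 × 0.5595 = 0.6168

0.617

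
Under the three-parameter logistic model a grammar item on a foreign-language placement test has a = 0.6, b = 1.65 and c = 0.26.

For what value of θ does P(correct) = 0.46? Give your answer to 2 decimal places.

-0.01

P(θ) = c + (1 − c) · 1 / (1 + exp(−a(θ − b)))
Remove guessing floor: (0.46 − 0.26)/(1 − 0.26) = 0.2703
logit = ln(0.2703/0.7297) = -0.9933
θ = b + logit/(a) = 1.65 + (-0.9933)/0.6000 = -0.0054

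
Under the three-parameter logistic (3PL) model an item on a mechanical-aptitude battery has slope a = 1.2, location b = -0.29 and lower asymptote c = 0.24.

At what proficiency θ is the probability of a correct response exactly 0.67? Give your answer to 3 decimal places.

-0.069

P(θ) = c + (1 − c) · 1 / (1 + exp(−a(θ − b)))
Remove guessing floor: (0.67 − 0.24)/(1 − 0.24) = 0.5658
logit = ln(0.5658/0.4342) = 0.2647
θ = b + logit/(a) = -0.29 + 0.2647/1.2000 = -0.0694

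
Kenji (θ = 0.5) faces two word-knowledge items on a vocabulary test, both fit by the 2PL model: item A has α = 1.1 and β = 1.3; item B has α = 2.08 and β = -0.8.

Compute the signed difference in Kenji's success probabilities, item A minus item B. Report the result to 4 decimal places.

-0.6441

P(θ) = 1 / (1 + exp(−α(θ − β)))
P_A = 0.2932
P_B = 0.9373
P_A − P_B = -0.6441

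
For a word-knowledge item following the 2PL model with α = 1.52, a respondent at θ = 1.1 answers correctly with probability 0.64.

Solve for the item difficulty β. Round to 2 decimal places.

0.72

P(θ) = 1 / (1 + exp(−α(θ − β)))
logit(0.64) = ln(0.64/0.36) = 0.5754
β = θ − logit/(α) = 1.1 − 0.5754/1.5200 = 0.7215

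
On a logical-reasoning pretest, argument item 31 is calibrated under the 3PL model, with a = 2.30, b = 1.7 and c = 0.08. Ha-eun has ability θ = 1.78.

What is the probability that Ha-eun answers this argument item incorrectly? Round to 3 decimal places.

0.418

P(θ) = c + (1 − c) · 1 / (1 + exp(−a(θ − b)))
Exponent: 2.30 × (1.78 − 1.7) = 0.1840
1/(1 + e^{-0.1840}) = 0.5459
P = 0.08 + 0.92 × 0.5459 = 0.5822
P(incorrect) = 1 − 0.5822 = 0.4178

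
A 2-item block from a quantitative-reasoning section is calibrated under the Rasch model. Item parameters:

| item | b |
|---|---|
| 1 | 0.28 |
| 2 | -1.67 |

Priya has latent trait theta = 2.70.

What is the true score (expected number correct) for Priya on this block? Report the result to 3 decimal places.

1.906

P(theta) = 1 / (1 + exp(−(theta − b)))
P_1 = 1/(1+e^{-2.4200}) = 0.9183
P_2 = 1/(1+e^{-4.3700}) = 0.9875
E[score] = 0.9183 + 0.9875 = 1.9058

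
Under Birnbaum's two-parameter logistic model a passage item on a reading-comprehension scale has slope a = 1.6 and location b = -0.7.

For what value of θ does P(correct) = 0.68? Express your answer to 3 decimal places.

-0.229

P(θ) = 1 / (1 + exp(−a(θ − b)))
logit = ln(0.6800/0.3200) = 0.7538
θ = b + logit/(a) = -0.7 + 0.7538/1.6000 = -0.2289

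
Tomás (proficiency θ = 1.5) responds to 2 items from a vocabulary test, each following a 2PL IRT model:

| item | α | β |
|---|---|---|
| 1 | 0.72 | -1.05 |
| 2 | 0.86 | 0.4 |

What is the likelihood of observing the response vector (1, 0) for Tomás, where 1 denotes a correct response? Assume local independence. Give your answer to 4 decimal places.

P(θ) = 1 / (1 + exp(−α(θ − β)))
P_1 = 1/(1+e^{-1.8360}) = 0.8625
P_2 = 1/(1+e^{-0.9460}) = 0.7203
L = P_1 × (1−P_2) = 0.8625 × 0.2797 = 0.24123

0.2412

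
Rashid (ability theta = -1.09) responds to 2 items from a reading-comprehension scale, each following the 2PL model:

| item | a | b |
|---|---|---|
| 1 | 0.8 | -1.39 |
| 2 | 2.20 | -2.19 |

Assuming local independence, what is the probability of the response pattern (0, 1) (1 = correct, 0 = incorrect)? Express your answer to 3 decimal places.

0.404

P(theta) = 1 / (1 + exp(−a(theta − b)))
P_1 = 1/(1+e^{-0.2400}) = 0.5597
P_2 = 1/(1+e^{-2.4200}) = 0.9183
L = (1−P_1) × P_2 = 0.4403 × 0.9183 = 0.40433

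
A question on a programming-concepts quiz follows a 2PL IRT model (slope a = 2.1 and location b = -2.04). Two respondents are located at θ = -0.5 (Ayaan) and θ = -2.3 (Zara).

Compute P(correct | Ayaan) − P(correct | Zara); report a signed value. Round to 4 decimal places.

0.5953

P(θ) = 1 / (1 + exp(−a(θ − b)))
P(Ayaan) = 0.9621  [exponent 3.2340]
P(Zara) = 0.3668  [exponent -0.5460]
Difference = 0.9621 − 0.3668 = 0.5953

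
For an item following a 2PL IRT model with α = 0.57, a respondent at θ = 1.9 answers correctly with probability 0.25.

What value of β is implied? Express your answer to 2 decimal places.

3.83

P(θ) = 1 / (1 + exp(−α(θ − β)))
logit(0.25) = ln(0.25/0.75) = -1.0986
β = θ − logit/(α) = 1.9 − (-1.0986)/0.5700 = 3.8274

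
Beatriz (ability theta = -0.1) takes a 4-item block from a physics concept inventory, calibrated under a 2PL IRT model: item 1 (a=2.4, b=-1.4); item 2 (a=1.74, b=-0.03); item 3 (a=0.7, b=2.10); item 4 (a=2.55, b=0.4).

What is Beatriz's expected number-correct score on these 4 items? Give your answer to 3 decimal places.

P(theta) = 1 / (1 + exp(−a(theta − b)))
P_1 = 1/(1+e^{-3.1200}) = 0.9577
P_2 = 1/(1+e^{0.1218}) = 0.4696
P_3 = 1/(1+e^{1.5400}) = 0.1765
P_4 = 1/(1+e^{1.2750}) = 0.2184
E[score] = 0.9577 + 0.4696 + 0.1765 + 0.2184 = 1.8222

1.822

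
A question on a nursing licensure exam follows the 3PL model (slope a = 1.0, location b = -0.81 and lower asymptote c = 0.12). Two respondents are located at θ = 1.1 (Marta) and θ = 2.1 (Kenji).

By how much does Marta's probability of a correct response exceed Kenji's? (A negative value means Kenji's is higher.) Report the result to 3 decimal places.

-0.068

P(θ) = c + (1 − c) · 1 / (1 + exp(−a(θ − b)))
P(Marta) = 0.8865  [exponent 1.9100]
P(Kenji) = 0.9545  [exponent 2.9100]
Difference = 0.8865 − 0.9545 = -0.0680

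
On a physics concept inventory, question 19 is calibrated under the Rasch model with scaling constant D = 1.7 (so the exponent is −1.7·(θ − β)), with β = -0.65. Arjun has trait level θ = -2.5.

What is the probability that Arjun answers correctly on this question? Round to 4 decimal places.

P(θ) = 1 / (1 + exp(−D·(θ − β)))
Exponent: 1.7 × (-2.5 − (-0.65)) = -3.1450
1/(1 + e^{3.1450}) = 0.0413
P = 0.0413

0.0413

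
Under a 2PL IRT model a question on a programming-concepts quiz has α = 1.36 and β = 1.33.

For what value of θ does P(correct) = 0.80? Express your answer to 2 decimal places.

2.35

P(θ) = 1 / (1 + exp(−α(θ − β)))
logit = ln(0.8000/0.2000) = 1.3863
θ = β + logit/(α) = 1.33 + 1.3863/1.3600 = 2.3493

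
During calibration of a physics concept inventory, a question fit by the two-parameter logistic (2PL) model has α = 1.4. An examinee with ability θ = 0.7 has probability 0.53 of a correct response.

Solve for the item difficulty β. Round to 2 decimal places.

P(θ) = 1 / (1 + exp(−α(θ − β)))
logit(0.53) = ln(0.53/0.47) = 0.1201
β = θ − logit/(α) = 0.7 − 0.1201/1.4000 = 0.6142

0.61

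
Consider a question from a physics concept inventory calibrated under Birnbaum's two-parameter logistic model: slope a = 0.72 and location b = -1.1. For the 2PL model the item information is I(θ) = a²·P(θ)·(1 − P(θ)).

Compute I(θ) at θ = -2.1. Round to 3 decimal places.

0.114

P = 1/(1+e^{0.7200}) = 0.3274
P(1−P) = 0.3274 × 0.6726 = 0.2202
I = a² × P(1−P) = 0.72² × 0.2202 = 0.11416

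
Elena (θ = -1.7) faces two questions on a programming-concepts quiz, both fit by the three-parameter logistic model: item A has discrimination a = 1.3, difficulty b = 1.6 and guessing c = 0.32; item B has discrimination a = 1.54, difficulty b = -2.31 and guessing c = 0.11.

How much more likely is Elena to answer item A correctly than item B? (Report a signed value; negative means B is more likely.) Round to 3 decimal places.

P(θ) = c + (1 − c) · 1 / (1 + exp(−a(θ − b)))
P_A = 0.3292
P_B = 0.7499
P_A − P_B = -0.4207

-0.421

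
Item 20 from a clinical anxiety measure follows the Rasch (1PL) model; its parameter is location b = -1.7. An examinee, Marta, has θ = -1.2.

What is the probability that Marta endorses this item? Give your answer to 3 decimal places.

P(θ) = 1 / (1 + exp(−(θ − b)))
Exponent: (-1.2 − (-1.7)) = 0.5000
1/(1 + e^{-0.5000}) = 0.6225
P = 0.6225

0.622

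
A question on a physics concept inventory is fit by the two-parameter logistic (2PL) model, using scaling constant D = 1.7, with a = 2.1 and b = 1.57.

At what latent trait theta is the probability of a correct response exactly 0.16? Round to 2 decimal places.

P(theta) = 1 / (1 + exp(−D·a(theta − b)))
logit = ln(0.1600/0.8400) = -1.6582
theta = b + logit/(1.7·a) = 1.57 + (-1.6582)/3.5700 = 1.1055

1.11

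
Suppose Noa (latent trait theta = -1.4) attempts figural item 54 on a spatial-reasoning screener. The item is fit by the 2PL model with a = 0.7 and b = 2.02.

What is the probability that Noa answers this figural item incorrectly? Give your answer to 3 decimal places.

0.916

P(theta) = 1 / (1 + exp(−a(theta − b)))
Exponent: 0.7 × (-1.4 − 2.02) = -2.3940
1/(1 + e^{2.3940}) = 0.0836
P(incorrect) = 1 − 0.0836 = 0.9164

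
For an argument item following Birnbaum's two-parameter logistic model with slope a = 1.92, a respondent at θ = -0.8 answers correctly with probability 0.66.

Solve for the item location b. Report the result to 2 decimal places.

-1.15

P(θ) = 1 / (1 + exp(−a(θ − b)))
logit(0.66) = ln(0.66/0.34) = 0.6633
b = θ − logit/(a) = -0.8 − 0.6633/1.9200 = -1.1455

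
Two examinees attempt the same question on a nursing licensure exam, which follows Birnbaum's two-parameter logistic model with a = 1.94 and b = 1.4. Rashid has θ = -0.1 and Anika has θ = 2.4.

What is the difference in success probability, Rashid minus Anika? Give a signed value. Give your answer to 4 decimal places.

P(θ) = 1 / (1 + exp(−a(θ − b)))
P(Rashid) = 0.0517  [exponent -2.9100]
P(Anika) = 0.8744  [exponent 1.9400]
Difference = 0.0517 − 0.8744 = -0.8227

-0.8227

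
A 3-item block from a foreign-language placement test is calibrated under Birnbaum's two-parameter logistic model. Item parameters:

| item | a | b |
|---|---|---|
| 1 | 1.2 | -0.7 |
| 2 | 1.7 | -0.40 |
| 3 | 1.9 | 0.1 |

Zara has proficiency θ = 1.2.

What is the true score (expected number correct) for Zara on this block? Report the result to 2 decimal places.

2.74

P(θ) = 1 / (1 + exp(−a(θ − b)))
P_1 = 1/(1+e^{-2.2800}) = 0.9072
P_2 = 1/(1+e^{-2.7200}) = 0.9382
P_3 = 1/(1+e^{-2.0900}) = 0.8899
E[score] = 0.9072 + 0.9382 + 0.8899 = 2.7353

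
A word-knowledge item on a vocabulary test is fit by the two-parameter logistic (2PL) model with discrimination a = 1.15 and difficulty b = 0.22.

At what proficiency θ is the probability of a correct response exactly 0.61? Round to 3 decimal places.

0.609

P(θ) = 1 / (1 + exp(−a(θ − b)))
logit = ln(0.6100/0.3900) = 0.4473
θ = b + logit/(a) = 0.22 + 0.4473/1.1500 = 0.6090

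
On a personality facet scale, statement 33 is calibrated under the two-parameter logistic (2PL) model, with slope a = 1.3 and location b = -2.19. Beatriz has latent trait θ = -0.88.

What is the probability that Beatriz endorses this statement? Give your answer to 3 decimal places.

0.846

P(θ) = 1 / (1 + exp(−a(θ − b)))
Exponent: 1.3 × (-0.88 − (-2.19)) = 1.7030
1/(1 + e^{-1.7030}) = 0.8459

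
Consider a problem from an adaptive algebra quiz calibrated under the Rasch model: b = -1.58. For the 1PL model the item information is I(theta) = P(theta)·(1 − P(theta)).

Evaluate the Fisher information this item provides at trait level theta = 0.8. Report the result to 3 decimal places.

0.078

P = 1/(1+e^{-2.3800}) = 0.9153
P(1−P) = 0.9153 × 0.0847 = 0.0775
I = P(1−P) = 0.07753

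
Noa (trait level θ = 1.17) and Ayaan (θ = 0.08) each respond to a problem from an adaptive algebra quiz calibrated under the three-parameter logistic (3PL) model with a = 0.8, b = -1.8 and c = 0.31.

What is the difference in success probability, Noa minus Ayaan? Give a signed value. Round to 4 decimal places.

0.0668

P(θ) = c + (1 − c) · 1 / (1 + exp(−a(θ − b)))
P(Noa) = 0.9413  [exponent 2.3760]
P(Ayaan) = 0.8745  [exponent 1.5040]
Difference = 0.9413 − 0.8745 = 0.0668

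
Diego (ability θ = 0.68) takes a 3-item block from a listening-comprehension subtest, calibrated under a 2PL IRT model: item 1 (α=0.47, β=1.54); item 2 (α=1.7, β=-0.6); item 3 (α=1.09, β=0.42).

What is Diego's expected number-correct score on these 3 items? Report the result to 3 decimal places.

1.869

P(θ) = 1 / (1 + exp(−α(θ − β)))
P_1 = 1/(1+e^{0.4042}) = 0.4003
P_2 = 1/(1+e^{-2.1760}) = 0.8981
P_3 = 1/(1+e^{-0.2834}) = 0.5704
E[score] = 0.4003 + 0.8981 + 0.5704 = 1.8688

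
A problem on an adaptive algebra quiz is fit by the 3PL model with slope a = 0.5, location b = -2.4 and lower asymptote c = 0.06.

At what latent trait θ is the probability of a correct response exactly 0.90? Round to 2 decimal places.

P(θ) = c + (1 − c) · 1 / (1 + exp(−a(θ − b)))
Remove guessing floor: (0.90 − 0.06)/(1 − 0.06) = 0.8936
logit = ln(0.8936/0.1064) = 2.1282
θ = b + logit/(a) = -2.4 + 2.1282/0.5000 = 1.8565

1.86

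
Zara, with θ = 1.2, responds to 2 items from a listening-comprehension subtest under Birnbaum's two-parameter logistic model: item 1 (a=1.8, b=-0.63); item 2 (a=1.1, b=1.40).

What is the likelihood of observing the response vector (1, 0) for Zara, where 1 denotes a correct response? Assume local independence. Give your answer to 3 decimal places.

P(θ) = 1 / (1 + exp(−a(θ − b)))
P_1 = 1/(1+e^{-3.2940}) = 0.9642
P_2 = 1/(1+e^{0.2200}) = 0.4452
L = P_1 × (1−P_2) = 0.9642 × 0.5548 = 0.53493

0.535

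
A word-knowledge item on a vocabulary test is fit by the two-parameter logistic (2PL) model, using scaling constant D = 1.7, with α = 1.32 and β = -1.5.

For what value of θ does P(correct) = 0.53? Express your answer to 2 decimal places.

-1.45

P(θ) = 1 / (1 + exp(−D·α(θ − β)))
logit = ln(0.5300/0.4700) = 0.1201
θ = β + logit/(1.7·α) = -1.5 + 0.1201/2.2440 = -1.4465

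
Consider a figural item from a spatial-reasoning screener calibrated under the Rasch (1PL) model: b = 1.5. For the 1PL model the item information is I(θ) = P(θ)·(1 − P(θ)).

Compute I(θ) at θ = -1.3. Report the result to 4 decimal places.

P = 1/(1+e^{2.8000}) = 0.0573
P(1−P) = 0.0573 × 0.9427 = 0.0540
I = P(1−P) = 0.05404

0.0540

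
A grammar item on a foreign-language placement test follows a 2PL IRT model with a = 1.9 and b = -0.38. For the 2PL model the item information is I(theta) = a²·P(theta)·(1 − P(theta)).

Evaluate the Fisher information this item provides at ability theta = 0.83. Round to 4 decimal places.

P = 1/(1+e^{-2.2990}) = 0.9088
P(1−P) = 0.9088 × 0.0912 = 0.0829
I = a² × P(1−P) = 1.9² × 0.0829 = 0.29922

0.2992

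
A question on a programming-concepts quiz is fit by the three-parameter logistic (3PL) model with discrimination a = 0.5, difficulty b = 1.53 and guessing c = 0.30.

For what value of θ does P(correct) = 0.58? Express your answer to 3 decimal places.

P(θ) = c + (1 − c) · 1 / (1 + exp(−a(θ − b)))
Remove guessing floor: (0.58 − 0.30)/(1 − 0.30) = 0.4000
logit = ln(0.4000/0.6000) = -0.4055
θ = b + logit/(a) = 1.53 + (-0.4055)/0.5000 = 0.7191

0.719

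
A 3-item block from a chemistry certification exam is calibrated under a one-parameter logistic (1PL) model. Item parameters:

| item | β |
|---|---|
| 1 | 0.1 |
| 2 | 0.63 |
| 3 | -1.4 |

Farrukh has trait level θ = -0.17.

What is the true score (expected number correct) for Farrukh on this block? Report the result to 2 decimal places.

1.52

P(θ) = 1 / (1 + exp(−(θ − β)))
P_1 = 1/(1+e^{0.2700}) = 0.4329
P_2 = 1/(1+e^{0.8000}) = 0.3100
P_3 = 1/(1+e^{-1.2300}) = 0.7738
E[score] = 0.4329 + 0.3100 + 0.7738 = 1.5168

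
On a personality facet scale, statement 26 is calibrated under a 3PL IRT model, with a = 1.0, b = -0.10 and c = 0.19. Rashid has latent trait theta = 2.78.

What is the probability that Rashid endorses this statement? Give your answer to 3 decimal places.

P(theta) = c + (1 − c) · 1 / (1 + exp(−a(theta − b)))
Exponent: 1.0 × (2.78 − (-0.10)) = 2.8800
1/(1 + e^{-2.8800}) = 0.9468
P = 0.19 + 0.81 × 0.9468 = 0.9569

0.957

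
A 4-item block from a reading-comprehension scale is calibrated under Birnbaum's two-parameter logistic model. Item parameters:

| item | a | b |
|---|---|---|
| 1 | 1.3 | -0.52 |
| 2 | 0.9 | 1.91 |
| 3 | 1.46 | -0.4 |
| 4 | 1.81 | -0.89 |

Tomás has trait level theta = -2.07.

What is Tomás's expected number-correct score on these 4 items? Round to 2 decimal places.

P(theta) = 1 / (1 + exp(−a(theta − b)))
P_1 = 1/(1+e^{2.0150}) = 0.1176
P_2 = 1/(1+e^{3.5820}) = 0.0271
P_3 = 1/(1+e^{2.4382}) = 0.0803
P_4 = 1/(1+e^{2.1358}) = 0.1057
E[score] = 0.1176 + 0.0271 + 0.0803 + 0.1057 = 0.3307

0.33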